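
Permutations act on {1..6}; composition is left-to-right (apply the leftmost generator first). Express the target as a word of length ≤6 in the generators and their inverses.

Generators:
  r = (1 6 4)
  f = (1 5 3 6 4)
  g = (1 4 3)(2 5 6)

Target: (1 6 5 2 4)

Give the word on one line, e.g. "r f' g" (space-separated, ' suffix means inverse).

r r g' r' f'

  after r: (1 6 4)
  after r: (1 4 6)
  after g': (2 6 3 4 5)
  after r': (1 4 5 2)(3 6)
  after f': (1 6 5 2 4)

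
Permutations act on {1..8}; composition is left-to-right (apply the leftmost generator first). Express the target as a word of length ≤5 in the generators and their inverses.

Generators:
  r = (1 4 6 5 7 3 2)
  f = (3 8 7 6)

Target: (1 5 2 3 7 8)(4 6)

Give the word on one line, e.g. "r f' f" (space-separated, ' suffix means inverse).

  after f: (3 8 7 6)
  after r: (1 4 6 2)(3 8)(5 7)
  after r: (1 6)(2 4 5 3 8)
  after r: (1 5 2 6 4 7 3 8)
  after f: (1 5 2 3 7 8)(4 6)

f r r r f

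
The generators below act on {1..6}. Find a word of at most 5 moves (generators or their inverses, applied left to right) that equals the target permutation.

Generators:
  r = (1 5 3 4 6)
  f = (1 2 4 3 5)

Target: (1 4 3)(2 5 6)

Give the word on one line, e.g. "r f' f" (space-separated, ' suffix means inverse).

f' r' f' r r

  after f': (1 5 3 4 2)
  after r': (2 6 4)
  after f': (1 5 3 4)(2 6)
  after r: (1 3 6 2)(4 5)
  after r: (1 4 3)(2 5 6)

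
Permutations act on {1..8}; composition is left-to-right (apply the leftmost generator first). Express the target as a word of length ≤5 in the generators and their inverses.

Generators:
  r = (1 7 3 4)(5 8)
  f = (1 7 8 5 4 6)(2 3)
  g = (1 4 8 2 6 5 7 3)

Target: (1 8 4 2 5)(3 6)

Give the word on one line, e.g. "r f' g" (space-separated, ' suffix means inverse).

  after f': (1 6 4 5 8 7)(2 3)
  after r: (1 6)(2 4 8 3)
  after g: (1 5 7 3 6 4 2 8)
  after r': (1 8 4 2 5)(3 6)

f' r g r'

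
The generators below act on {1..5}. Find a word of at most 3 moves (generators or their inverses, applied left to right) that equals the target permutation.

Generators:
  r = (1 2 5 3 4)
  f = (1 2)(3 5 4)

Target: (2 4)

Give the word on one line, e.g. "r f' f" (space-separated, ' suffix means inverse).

  after r: (1 2 5 3 4)
  after f: (2 4)

r f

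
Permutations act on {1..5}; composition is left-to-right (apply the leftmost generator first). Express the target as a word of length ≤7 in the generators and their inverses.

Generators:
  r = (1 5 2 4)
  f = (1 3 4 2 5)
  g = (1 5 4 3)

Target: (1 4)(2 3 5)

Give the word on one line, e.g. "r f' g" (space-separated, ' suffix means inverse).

  after g': (1 3 4 5)
  after r': (1 3 2 5 4)
  after f: (1 4 3 5 2)
  after r': (1 2 4 3)
  after f': (1 4)(2 3 5)

g' r' f r' f'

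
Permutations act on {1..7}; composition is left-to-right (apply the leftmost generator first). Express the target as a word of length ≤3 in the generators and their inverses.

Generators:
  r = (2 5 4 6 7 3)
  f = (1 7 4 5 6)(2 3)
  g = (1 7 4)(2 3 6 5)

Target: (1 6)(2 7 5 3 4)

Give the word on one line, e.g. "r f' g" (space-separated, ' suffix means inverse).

  after r: (2 5 4 6 7 3)
  after g': (1 4 3 5 7 2 6)
  after r: (1 6)(2 7 5 3 4)

r g' r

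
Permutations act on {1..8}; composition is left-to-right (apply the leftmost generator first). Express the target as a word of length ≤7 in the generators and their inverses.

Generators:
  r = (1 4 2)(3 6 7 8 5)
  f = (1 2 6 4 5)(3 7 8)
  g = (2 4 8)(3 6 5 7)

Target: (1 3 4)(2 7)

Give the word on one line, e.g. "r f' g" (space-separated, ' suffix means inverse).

  after g: (2 4 8)(3 6 5 7)
  after r: (1 4 5 8)(3 7 6)
  after f: (1 5 3 8 2 6 7 4)
  after g: (1 7 8 4)(2 5 6 3)
  after g: (1 3 4)(2 7)

g r f g g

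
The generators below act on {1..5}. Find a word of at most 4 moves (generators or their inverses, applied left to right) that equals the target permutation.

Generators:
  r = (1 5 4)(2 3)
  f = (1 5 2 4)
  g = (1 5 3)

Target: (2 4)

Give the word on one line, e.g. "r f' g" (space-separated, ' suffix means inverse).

r r f

  after r: (1 5 4)(2 3)
  after r: (1 4 5)
  after f: (2 4)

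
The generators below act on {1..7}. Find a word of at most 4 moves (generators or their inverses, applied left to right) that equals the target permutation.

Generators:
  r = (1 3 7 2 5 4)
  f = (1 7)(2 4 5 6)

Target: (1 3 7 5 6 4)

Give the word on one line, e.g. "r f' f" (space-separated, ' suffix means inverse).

  after f': (1 7)(2 6 5 4)
  after r': (1 3)(2 6)(4 7)
  after f: (1 3 7 5 6 4)

f' r' f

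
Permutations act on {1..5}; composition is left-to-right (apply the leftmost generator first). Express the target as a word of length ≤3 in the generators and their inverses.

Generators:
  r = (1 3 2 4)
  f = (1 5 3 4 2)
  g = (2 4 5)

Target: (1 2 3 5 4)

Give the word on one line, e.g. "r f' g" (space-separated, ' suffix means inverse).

  after g': (2 5 4)
  after f: (1 5 2 3 4)
  after g: (1 2 3 5 4)

g' f g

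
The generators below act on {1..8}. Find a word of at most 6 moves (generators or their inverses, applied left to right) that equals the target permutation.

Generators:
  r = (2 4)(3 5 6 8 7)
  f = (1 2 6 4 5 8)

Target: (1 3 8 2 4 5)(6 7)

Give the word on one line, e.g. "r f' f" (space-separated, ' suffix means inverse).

  after f: (1 2 6 4 5 8)
  after f: (1 6 5)(2 4 8)
  after r': (1 5)(3 7 8 4 6)
  after r': (1 3 8 2 4 5)(6 7)

f f r' r'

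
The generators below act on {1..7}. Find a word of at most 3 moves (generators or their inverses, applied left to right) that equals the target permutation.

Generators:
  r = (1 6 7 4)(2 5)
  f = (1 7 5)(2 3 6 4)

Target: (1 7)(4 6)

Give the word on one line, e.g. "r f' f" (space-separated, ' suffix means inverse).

r r

  after r: (1 6 7 4)(2 5)
  after r: (1 7)(4 6)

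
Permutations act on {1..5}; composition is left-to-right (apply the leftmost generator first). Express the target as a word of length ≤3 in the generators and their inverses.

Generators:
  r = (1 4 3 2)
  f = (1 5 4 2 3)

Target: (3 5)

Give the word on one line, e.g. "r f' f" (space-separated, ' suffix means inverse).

  after r: (1 4 3 2)
  after f': (1 5)(2 3 4)
  after f': (3 5)

r f' f'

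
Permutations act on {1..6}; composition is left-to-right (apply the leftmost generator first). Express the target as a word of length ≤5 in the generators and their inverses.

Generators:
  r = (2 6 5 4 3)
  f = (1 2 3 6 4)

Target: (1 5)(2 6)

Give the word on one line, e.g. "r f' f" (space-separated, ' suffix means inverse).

f' r f r

  after f': (1 4 6 3 2)
  after r: (1 3 6 2)(4 5)
  after f: (1 6 3 4 5)
  after r: (1 5)(2 6)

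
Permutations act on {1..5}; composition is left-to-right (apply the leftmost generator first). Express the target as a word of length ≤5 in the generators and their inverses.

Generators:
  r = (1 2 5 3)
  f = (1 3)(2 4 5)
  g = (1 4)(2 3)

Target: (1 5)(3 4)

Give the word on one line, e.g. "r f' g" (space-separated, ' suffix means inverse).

  after f: (1 3)(2 4 5)
  after g': (1 2)(3 4 5)
  after r: (1 5)(3 4)

f g' r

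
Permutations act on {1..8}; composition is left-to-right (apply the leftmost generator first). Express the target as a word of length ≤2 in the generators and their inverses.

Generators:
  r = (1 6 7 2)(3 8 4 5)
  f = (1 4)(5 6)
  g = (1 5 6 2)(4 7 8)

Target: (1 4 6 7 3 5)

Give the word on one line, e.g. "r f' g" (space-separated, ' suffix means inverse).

g r'

  after g: (1 5 6 2)(4 7 8)
  after r': (1 4 6 7 3 5)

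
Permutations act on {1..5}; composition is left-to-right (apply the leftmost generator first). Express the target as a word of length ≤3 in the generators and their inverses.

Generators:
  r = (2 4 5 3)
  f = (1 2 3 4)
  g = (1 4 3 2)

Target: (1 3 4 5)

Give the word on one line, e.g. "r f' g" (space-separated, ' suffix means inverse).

r f' g

  after r: (2 4 5 3)
  after f': (1 4 5 2 3)
  after g: (1 3 4 5)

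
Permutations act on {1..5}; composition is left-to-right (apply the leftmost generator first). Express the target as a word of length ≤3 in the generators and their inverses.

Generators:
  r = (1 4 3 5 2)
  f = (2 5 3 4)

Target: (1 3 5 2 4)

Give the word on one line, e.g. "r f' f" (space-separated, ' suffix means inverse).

  after r': (1 2 5 3 4)
  after f: (1 5 4)(2 3)
  after f: (1 3 5 2 4)

r' f f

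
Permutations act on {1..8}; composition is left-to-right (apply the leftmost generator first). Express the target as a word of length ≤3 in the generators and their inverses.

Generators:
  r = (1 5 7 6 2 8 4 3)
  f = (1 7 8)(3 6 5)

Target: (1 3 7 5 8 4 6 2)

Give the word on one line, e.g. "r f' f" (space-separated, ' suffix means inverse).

  after r: (1 5 7 6 2 8 4 3)
  after f: (1 3 7 5 8 4 6 2)

r f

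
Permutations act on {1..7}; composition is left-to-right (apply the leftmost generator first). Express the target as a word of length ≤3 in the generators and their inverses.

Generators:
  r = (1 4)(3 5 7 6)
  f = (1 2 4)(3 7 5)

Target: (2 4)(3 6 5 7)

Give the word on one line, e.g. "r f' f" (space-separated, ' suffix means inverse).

r' f' f'

  after r': (1 4)(3 6 7 5)
  after f': (1 2)(3 6)
  after f': (2 4)(3 6 5 7)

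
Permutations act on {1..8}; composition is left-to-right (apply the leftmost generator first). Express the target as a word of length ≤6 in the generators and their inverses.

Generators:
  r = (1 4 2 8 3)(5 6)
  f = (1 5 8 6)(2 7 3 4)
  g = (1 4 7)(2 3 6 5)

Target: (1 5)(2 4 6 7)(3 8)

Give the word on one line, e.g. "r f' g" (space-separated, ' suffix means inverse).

g f' g g

  after g: (1 4 7)(2 3 6 5)
  after f': (1 3 8 5 4 2 7 6)
  after g: (1 6 4 3 8 2)(5 7)
  after g: (1 5)(2 4 6 7)(3 8)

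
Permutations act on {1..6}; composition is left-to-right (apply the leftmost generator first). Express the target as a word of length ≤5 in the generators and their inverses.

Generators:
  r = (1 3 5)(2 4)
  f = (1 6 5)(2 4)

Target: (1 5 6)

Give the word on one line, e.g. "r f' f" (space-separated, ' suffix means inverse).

  after r': (1 5 3)(2 4)
  after r': (1 3 5)
  after f: (1 3)(2 4)(5 6)
  after r: (1 5 6)

r' r' f r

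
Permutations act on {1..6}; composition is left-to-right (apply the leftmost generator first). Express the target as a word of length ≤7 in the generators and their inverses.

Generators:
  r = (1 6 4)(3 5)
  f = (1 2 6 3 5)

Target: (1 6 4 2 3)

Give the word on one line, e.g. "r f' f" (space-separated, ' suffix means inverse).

  after f': (1 5 3 6 2)
  after f': (1 3 2 5 6)
  after r: (1 5 4)(2 3)
  after r: (1 3 2 5)(4 6)
  after f': (1 6 4 2 3)

f' f' r r f'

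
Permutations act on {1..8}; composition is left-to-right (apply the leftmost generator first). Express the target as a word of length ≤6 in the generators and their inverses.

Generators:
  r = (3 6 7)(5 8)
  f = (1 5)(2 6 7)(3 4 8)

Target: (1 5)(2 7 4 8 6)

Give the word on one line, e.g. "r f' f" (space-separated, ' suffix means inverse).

r' r' f r' r'

  after r': (3 7 6)(5 8)
  after r': (3 6 7)
  after f: (1 5)(2 6)(3 7 4 8)
  after r': (1 8 7 4 5)(2 3 6)
  after r': (1 5)(2 7 4 8 6)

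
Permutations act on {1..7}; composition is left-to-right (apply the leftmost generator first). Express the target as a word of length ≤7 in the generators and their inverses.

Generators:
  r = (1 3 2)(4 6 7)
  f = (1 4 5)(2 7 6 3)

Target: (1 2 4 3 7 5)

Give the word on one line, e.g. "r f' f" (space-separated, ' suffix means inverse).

  after r: (1 3 2)(4 6 7)
  after f: (1 2 4 3 7 5)
  after r': (1 3 6 4)(2 7 5)
  after r': (2 6 7 5 3 4)
  after r': (1 2 4 3 7 5)

r f r' r' r'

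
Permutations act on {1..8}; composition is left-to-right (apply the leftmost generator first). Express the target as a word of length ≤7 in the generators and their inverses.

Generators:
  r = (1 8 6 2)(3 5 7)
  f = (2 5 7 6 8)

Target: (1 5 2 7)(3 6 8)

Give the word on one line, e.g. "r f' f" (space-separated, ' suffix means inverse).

f' f' f' r' f

  after f': (2 8 6 7 5)
  after f': (2 6 5 8 7)
  after f': (2 7 8 5 6)
  after r': (1 2 5 8 3 7)
  after f: (1 5 2 7)(3 6 8)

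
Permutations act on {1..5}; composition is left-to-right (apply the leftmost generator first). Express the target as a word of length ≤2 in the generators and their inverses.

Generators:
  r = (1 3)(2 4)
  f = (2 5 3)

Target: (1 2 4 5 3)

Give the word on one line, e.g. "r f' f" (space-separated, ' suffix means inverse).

r' f

  after r': (1 3)(2 4)
  after f: (1 2 4 5 3)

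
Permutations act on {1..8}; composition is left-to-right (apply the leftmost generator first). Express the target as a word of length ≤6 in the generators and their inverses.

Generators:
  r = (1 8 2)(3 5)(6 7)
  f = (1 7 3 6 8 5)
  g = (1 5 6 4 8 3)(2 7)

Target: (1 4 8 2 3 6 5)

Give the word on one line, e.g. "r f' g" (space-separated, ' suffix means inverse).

r f r f g

  after r: (1 8 2)(3 5)(6 7)
  after f: (1 5 6 3)(2 7 8)
  after r: (1 3 8)(2 6 5 7)
  after f: (1 6)(2 8 7)(3 5)
  after g: (1 4 8 2 3 6 5)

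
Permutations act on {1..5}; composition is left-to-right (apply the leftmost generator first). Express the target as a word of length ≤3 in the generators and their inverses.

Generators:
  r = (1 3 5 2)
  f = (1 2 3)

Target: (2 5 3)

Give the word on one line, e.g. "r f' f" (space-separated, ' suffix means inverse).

r f' r

  after r: (1 3 5 2)
  after f': (1 2 3 5)
  after r: (2 5 3)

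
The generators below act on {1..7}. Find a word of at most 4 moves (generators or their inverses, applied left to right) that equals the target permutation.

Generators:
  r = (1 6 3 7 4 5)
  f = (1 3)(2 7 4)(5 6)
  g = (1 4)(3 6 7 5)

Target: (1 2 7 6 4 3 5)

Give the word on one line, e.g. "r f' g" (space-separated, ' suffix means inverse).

g f

  after g: (1 4)(3 6 7 5)
  after f: (1 2 7 6 4 3 5)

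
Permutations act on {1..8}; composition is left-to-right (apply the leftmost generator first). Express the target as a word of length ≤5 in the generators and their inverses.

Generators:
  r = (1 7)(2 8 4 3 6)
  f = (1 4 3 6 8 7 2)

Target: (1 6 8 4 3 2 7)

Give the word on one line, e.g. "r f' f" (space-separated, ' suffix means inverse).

f r' f f r'

  after f: (1 4 3 6 8 7 2)
  after r': (1 8)(2 7 6)
  after f: (1 7 8 4 3 6)
  after f: (1 2)(3 8)(4 6)
  after r': (1 6 8 4 3 2 7)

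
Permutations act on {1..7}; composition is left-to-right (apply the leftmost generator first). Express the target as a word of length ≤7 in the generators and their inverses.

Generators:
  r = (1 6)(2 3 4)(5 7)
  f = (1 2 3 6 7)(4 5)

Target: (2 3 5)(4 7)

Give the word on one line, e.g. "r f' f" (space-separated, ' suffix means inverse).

f r' f r' f

  after f: (1 2 3 6 7)(4 5)
  after r': (1 4 7 6 5 3)
  after f: (1 5 6 4)(2 3)
  after r': (1 7 5)(3 4 6)
  after f: (2 3 5)(4 7)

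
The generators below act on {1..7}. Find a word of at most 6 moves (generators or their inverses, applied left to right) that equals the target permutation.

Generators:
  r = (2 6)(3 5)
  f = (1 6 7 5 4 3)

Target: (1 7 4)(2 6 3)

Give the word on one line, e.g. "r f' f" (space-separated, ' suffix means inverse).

f f r' r' r'

  after f: (1 6 7 5 4 3)
  after f: (1 7 4)(3 6 5)
  after r': (1 7 4)(2 6 3)
  after r': (1 7 4)(3 6 5)
  after r': (1 7 4)(2 6 3)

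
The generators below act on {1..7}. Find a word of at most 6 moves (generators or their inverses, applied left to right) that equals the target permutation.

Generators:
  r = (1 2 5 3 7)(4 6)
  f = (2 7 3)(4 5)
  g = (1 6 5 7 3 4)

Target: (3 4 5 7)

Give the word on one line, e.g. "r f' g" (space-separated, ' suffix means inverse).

g f g f g

  after g: (1 6 5 7 3 4)
  after f: (1 6 4)(2 7)(3 5)
  after g: (1 5 4 6)(2 3 7)
  after f: (1 4 6)
  after g: (3 4 5 7)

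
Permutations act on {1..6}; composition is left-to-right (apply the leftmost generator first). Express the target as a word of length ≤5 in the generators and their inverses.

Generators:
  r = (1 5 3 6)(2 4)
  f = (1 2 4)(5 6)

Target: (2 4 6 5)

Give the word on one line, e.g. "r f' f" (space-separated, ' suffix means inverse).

r' f' r'

  after r': (1 6 3 5)(2 4)
  after f': (1 5 4)(3 6)
  after r': (2 4 6 5)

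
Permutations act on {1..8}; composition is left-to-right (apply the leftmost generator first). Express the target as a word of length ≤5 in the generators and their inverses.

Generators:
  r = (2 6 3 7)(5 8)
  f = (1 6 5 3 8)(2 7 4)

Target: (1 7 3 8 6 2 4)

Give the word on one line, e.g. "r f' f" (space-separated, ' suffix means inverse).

f' f' r f' r'

  after f': (1 8 3 5 6)(2 4 7)
  after f': (1 3 6 8 5)(2 7 4)
  after r: (1 7 4 6 5)
  after f': (1 2 4)(3 5 8)
  after r': (1 7 3 8 6 2 4)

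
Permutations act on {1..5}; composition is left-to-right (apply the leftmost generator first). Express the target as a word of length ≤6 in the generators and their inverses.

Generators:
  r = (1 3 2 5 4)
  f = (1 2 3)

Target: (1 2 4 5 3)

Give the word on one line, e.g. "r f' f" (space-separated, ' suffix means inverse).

  after r: (1 3 2 5 4)
  after f: (2 5 4)
  after r: (1 3 2 4 5)
  after f: (2 4 5)
  after f: (1 2 4 5 3)

r f r f f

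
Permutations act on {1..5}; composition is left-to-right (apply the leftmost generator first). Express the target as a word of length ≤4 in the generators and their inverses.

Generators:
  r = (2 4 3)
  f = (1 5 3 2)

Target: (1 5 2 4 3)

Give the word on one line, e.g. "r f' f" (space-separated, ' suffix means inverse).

f' r' f'

  after f': (1 2 3 5)
  after r': (1 3 5)(2 4)
  after f': (1 5 2 4 3)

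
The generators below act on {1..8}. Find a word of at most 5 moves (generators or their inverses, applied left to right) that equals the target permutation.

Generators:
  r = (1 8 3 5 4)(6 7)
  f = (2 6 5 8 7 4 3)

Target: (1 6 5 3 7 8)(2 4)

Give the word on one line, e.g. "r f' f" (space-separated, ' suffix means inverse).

  after f': (2 3 4 7 8 5 6)
  after r': (1 4 6 2 8 3 5 7)
  after f': (1 7)(2 5 8 4)(3 6)
  after r: (1 6 5 3 7 8)(2 4)

f' r' f' r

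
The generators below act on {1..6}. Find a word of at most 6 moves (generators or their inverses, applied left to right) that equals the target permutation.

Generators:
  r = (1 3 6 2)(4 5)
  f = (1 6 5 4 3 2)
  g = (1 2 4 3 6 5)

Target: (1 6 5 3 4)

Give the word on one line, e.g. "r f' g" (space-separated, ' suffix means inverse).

  after f: (1 6 5 4 3 2)
  after f: (1 5 3)(2 6 4)
  after f: (1 4)(2 5)(3 6)
  after r': (1 5 6)(2 4)
  after g': (1 6 5 3 4)

f f f r' g'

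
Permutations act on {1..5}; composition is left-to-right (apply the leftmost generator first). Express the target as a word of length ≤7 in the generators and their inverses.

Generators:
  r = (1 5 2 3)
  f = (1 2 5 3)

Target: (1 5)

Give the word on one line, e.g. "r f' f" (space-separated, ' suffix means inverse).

  after r': (1 3 2 5)
  after f': (1 5 3)
  after r: (1 2 3 5)
  after f': (2 5 3)
  after r: (1 5)

r' f' r f' r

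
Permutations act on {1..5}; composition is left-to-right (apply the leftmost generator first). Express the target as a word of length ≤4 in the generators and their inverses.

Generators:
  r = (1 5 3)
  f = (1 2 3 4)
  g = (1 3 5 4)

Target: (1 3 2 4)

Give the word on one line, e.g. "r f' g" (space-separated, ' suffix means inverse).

  after f: (1 2 3 4)
  after r: (1 2)(3 4 5)
  after g: (1 2 3)
  after f: (1 3 2 4)

f r g f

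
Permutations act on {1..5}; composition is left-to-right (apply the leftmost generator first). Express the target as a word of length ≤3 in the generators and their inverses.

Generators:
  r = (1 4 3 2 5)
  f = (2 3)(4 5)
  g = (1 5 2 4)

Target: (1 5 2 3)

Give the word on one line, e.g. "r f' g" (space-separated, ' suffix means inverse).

r g r'

  after r: (1 4 3 2 5)
  after g: (3 4)
  after r': (1 5 2 3)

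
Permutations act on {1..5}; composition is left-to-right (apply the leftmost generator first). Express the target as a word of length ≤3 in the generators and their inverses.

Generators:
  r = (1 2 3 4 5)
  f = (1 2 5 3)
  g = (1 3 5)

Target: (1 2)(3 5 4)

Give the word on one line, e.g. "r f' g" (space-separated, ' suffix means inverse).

g' r f

  after g': (1 5 3)
  after r: (2 3)(4 5)
  after f: (1 2)(3 5 4)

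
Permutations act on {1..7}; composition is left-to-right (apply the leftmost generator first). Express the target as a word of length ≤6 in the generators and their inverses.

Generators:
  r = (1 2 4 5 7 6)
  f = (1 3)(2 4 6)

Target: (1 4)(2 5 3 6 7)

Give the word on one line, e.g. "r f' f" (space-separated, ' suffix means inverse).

  after r': (1 6 7 5 4 2)
  after r': (1 7 4)(2 6 5)
  after r': (1 5)(2 7)(4 6)
  after f: (1 5 3)(2 7 4)
  after r': (1 4)(2 5 3 6 7)

r' r' r' f r'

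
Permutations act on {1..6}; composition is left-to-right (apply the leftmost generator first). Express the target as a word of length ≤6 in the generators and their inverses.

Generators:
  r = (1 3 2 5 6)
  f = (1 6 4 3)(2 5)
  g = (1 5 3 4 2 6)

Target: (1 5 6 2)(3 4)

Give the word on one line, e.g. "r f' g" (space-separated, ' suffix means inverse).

  after f': (1 3 4 6)(2 5)
  after r': (3 4 5)
  after r': (1 6 5)(2 3 4)
  after r': (1 5 6 2)(3 4)

f' r' r' r'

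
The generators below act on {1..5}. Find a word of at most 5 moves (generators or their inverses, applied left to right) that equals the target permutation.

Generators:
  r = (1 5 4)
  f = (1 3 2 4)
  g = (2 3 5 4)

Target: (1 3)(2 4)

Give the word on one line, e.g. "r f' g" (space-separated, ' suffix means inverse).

r' g g r

  after r': (1 4 5)
  after g: (1 2 3 5)
  after g: (1 3 4 2 5)
  after r: (1 3)(2 4)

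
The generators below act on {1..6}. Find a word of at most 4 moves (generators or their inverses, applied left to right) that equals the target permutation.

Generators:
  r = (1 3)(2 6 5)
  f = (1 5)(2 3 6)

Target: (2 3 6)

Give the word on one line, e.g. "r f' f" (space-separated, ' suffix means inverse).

f' f'

  after f': (1 5)(2 6 3)
  after f': (2 3 6)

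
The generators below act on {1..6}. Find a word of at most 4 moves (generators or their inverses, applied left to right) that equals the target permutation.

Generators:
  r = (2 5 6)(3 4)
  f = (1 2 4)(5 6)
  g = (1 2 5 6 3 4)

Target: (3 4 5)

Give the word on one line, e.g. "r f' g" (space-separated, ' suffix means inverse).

  after f': (1 4 2)(5 6)
  after g: (3 4 5)

f' g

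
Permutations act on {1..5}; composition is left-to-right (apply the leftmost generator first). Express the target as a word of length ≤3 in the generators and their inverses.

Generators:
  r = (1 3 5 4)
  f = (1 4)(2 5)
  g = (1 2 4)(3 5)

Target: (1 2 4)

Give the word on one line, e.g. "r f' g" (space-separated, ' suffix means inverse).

g' g'

  after g': (1 4 2)(3 5)
  after g': (1 2 4)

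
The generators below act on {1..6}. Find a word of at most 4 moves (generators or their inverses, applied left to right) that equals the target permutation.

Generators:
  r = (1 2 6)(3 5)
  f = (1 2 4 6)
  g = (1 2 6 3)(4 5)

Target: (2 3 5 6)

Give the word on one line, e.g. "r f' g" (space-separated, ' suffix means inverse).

g' f' g

  after g': (1 3 6 2)(4 5)
  after f': (1 3 4 5 2 6)
  after g: (2 3 5 6)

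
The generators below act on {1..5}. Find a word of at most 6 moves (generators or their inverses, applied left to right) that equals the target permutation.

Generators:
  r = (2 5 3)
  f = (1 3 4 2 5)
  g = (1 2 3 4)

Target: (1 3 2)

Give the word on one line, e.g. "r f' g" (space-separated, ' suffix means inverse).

g f g r

  after g: (1 2 3 4)
  after f: (1 5)(2 4 3)
  after g: (1 5 2)
  after r: (1 3 2)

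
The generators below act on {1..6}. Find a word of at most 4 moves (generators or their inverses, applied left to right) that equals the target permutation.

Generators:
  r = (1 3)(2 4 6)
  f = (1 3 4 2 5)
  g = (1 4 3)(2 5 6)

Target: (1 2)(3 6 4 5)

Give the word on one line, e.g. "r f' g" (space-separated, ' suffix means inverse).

  after f: (1 3 4 2 5)
  after f: (1 4 5 3 2)
  after r: (1 6 2 3 4 5)
  after r: (1 2)(3 6 4 5)

f f r r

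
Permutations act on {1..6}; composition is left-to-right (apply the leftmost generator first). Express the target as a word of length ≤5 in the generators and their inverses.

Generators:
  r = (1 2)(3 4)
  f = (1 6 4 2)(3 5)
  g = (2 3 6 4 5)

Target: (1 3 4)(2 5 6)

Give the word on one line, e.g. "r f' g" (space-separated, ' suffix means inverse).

f r' g'

  after f: (1 6 4 2)(3 5)
  after r': (1 6 3 5 4)
  after g': (1 3 4)(2 5 6)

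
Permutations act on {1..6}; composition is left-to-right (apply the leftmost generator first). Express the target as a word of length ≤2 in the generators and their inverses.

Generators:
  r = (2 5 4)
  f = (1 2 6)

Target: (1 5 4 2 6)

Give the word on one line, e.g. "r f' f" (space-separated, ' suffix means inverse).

f r

  after f: (1 2 6)
  after r: (1 5 4 2 6)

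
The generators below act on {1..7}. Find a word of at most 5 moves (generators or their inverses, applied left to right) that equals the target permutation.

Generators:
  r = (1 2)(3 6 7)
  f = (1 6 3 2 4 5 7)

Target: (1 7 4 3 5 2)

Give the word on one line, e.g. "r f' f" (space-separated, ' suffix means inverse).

f' r f' r' r'

  after f': (1 7 5 4 2 3 6)
  after r: (1 3 7 5 4)(2 6)
  after f': (1 6 3 5 2)(4 7)
  after r': (1 3 5)(4 6 7)
  after r': (1 7 4 3 5 2)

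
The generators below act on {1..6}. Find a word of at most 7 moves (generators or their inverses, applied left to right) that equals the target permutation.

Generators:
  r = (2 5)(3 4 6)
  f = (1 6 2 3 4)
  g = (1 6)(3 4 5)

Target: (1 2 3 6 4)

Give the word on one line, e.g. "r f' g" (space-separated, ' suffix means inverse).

g' r' g g f'

  after g': (1 6)(3 5 4)
  after r': (1 4 6)(2 5 3)
  after g: (1 5 4)(2 3)
  after g: (1 3 2 4 6)
  after f': (1 2 3 6 4)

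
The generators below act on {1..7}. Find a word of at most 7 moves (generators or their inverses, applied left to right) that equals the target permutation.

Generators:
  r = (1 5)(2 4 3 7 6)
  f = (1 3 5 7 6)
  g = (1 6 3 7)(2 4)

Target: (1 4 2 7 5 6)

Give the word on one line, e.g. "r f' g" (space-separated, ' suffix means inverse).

g' g' g' r g

  after g': (1 7 3 6)(2 4)
  after g': (1 3)(6 7)
  after g': (1 6 3 7)(2 4)
  after r: (1 2 3 6 7 5)
  after g: (1 4 2 7 5 6)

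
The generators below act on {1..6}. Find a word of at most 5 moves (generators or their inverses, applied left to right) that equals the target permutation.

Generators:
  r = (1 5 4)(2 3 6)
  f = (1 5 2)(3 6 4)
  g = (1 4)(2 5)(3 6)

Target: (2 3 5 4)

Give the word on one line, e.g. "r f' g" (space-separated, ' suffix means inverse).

r g g r g

  after r: (1 5 4)(2 3 6)
  after g: (1 2 6 5)
  after g: (1 5 4)(2 3 6)
  after r: (1 4 5)(2 6 3)
  after g: (2 3 5 4)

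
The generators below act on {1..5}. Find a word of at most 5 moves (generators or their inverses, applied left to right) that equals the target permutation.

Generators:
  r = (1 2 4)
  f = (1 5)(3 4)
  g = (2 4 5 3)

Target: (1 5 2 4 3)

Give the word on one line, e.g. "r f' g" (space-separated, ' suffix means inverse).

f' r f' f'

  after f': (1 5)(3 4)
  after r: (1 5 2 4 3)
  after f': (2 3 5)
  after f': (1 5 2 4 3)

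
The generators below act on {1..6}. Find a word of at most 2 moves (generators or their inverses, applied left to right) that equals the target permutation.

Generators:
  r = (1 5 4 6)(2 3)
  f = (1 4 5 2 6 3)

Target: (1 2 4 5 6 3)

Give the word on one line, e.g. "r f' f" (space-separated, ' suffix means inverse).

f' r

  after f': (1 3 6 2 5 4)
  after r: (1 2 4 5 6 3)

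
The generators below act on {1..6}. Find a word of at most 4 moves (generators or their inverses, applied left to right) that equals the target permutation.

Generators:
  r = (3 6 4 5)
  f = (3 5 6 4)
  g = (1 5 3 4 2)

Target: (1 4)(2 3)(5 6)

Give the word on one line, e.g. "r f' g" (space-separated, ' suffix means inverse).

f g' g'

  after f: (3 5 6 4)
  after g': (1 2 4 5 6 3)
  after g': (1 4)(2 3)(5 6)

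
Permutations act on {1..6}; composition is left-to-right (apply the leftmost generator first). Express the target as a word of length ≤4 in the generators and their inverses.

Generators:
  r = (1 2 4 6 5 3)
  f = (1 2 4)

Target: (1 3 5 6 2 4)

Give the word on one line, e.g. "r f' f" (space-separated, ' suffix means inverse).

  after r': (1 3 5 6 4 2)
  after f': (1 3 5 6 2 4)

r' f'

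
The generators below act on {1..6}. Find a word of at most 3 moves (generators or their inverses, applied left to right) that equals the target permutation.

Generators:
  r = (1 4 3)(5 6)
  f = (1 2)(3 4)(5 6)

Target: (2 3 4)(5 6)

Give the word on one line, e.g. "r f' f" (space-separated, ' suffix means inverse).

r' f' r'

  after r': (1 3 4)(5 6)
  after f': (1 4 2)
  after r': (2 3 4)(5 6)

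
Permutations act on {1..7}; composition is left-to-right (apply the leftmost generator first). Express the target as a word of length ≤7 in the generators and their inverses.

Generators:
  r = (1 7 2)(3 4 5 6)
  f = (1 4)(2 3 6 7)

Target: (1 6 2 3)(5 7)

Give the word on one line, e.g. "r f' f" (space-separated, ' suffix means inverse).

  after f: (1 4)(2 3 6 7)
  after r': (1 3 5 4 2 6)
  after f': (1 2 3 5)(4 7 6)
  after r': (1 7 5 2 6 3 4)
  after f': (1 6 2 3)(5 7)

f r' f' r' f'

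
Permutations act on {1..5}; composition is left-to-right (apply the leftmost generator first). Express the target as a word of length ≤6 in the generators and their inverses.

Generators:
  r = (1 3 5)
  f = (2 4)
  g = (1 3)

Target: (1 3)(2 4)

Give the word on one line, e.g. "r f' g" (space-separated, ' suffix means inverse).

r' g' r f' r

  after r': (1 5 3)
  after g': (1 5)
  after r: (3 5)
  after f': (2 4)(3 5)
  after r: (1 3)(2 4)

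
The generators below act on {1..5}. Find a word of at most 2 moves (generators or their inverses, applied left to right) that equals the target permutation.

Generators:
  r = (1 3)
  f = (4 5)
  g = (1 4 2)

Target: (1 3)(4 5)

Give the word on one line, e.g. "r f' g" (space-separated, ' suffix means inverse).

  after r: (1 3)
  after f: (1 3)(4 5)

r f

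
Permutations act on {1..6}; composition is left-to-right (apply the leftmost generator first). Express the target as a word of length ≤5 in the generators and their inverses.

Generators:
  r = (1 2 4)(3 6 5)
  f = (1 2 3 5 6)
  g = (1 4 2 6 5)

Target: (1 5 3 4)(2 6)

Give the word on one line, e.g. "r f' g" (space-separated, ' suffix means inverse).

f' r f' g' r'

  after f': (1 6 5 3 2)
  after r: (1 5 6 3 4)
  after f': (1 3 4 6 2)
  after g': (1 3)(2 5 6 4)
  after r': (1 5 3 4)(2 6)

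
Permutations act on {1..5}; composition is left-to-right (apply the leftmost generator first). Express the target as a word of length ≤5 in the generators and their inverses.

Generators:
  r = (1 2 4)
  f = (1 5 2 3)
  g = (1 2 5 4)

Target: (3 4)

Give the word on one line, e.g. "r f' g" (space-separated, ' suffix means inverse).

r' g' r f g'

  after r': (1 4 2)
  after g': (1 5 2 4)
  after r: (1 5 4 2)
  after f: (1 2 5 4 3)
  after g': (3 4)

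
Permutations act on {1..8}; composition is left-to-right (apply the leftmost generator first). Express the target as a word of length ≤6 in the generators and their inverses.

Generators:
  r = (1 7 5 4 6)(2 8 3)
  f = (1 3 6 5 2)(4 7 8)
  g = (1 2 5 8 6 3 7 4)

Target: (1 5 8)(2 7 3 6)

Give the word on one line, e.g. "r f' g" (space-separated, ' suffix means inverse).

  after r': (1 6 4 5 7)(2 3 8)
  after f': (1 3 7 2)(4 6 8 5)
  after g': (1 6 5 7)(2 4 8)
  after f: (1 5 8)(2 7 3 6)

r' f' g' f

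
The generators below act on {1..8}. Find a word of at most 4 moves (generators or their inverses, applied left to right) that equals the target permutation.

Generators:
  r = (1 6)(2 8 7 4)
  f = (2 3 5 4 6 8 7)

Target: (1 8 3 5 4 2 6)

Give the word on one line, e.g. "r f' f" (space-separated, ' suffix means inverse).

  after r': (1 6)(2 4 7 8)
  after f: (1 8 3 5 4 2 6)

r' f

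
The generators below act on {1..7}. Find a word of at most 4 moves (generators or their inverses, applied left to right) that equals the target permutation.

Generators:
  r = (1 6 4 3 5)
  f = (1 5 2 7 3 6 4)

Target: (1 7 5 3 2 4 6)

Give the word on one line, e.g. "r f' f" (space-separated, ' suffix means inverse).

f' r f'

  after f': (1 4 6 3 7 2 5)
  after r: (1 3 7 2)(5 6)
  after f': (1 7 5 3 2 4 6)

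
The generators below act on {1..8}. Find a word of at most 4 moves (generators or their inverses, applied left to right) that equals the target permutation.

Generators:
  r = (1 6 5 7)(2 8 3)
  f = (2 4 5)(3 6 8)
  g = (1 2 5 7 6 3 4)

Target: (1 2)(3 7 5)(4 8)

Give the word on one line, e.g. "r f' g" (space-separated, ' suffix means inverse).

g r g r'

  after g: (1 2 5 7 6 3 4)
  after r: (1 8 3 4 6 2 7 5)
  after g: (1 8 4 3)(2 6 5)
  after r': (1 2)(3 7 5)(4 8)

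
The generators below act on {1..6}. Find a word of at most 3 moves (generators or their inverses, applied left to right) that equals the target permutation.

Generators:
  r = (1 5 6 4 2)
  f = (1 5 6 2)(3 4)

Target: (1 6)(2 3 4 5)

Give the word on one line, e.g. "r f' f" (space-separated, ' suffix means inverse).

r' f'

  after r': (1 2 4 6 5)
  after f': (1 6)(2 3 4 5)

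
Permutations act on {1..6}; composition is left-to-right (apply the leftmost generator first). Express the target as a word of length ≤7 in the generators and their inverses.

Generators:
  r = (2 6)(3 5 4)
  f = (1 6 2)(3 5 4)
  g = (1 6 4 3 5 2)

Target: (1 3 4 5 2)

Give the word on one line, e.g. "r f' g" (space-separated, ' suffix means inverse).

g f r g r

  after g: (1 6 4 3 5 2)
  after f: (1 2 6 3 4 5)
  after r: (1 6 5)
  after g: (1 4 3 5 6 2)
  after r: (1 3 4 5 2)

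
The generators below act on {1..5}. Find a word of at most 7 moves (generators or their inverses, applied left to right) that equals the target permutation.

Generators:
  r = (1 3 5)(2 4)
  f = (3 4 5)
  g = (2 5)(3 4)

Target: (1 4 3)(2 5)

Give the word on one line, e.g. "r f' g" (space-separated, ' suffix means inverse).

  after r': (1 5 3)(2 4)
  after f: (1 3)(2 5 4)
  after g': (1 4 5 3)
  after f': (1 3)
  after g: (1 4 3)(2 5)

r' f g' f' g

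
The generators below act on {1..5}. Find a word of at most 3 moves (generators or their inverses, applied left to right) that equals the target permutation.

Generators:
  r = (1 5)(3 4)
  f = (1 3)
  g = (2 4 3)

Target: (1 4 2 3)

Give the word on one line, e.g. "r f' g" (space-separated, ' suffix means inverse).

f' g'

  after f': (1 3)
  after g': (1 4 2 3)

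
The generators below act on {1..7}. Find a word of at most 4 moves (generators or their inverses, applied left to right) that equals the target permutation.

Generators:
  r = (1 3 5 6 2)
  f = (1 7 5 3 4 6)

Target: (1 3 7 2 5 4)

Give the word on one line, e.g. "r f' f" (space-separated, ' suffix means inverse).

  after r: (1 3 5 6 2)
  after f': (1 5 4 3 7)(2 6)
  after r': (1 3 7 2 5 4)

r f' r'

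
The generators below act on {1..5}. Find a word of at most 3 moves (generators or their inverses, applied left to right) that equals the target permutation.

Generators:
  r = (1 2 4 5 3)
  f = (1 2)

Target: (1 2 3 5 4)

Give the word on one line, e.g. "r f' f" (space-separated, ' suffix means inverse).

f' r' f

  after f': (1 2)
  after r': (2 3 5 4)
  after f: (1 2 3 5 4)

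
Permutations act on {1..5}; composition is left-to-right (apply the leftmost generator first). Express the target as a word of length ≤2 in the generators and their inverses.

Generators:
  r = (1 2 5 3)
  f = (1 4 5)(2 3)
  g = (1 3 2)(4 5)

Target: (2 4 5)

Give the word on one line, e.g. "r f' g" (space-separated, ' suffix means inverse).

  after r: (1 2 5 3)
  after g: (2 4 5)

r g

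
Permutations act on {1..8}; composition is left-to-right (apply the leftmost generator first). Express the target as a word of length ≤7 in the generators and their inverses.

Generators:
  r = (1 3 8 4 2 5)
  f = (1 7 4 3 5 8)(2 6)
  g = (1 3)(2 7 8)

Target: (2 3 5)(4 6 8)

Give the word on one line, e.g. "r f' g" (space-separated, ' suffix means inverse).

  after g': (1 3)(2 8 7)
  after r: (1 8 7 5)(2 4)
  after f: (2 3 5 7 8 4 6)
  after g: (1 3 5 8 4 6 7 2)
  after g: (2 3 5)(4 6 8)

g' r f g g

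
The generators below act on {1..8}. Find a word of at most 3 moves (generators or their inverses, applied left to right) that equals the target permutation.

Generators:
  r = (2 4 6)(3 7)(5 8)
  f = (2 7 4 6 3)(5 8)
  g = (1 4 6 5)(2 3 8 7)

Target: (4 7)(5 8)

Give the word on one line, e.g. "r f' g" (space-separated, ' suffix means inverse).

  after f: (2 7 4 6 3)(5 8)
  after f: (2 4 3 7 6)
  after r': (4 7)(5 8)

f f r'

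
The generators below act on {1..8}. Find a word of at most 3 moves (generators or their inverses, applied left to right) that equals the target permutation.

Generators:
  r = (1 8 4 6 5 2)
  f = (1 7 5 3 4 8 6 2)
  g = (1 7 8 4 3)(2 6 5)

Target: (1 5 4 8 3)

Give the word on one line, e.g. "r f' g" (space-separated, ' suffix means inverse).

  after f': (1 2 6 8 4 3 5 7)
  after g: (1 6 4)(2 5 8 3)
  after r: (1 5 4 8 3)

f' g r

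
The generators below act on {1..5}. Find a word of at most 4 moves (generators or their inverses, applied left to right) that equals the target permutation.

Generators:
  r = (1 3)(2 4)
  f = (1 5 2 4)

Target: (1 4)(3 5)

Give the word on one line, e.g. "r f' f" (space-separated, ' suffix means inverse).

  after f: (1 5 2 4)
  after r: (1 5 4 3)
  after f: (1 2 4 3 5)
  after r': (1 4)(3 5)

f r f r'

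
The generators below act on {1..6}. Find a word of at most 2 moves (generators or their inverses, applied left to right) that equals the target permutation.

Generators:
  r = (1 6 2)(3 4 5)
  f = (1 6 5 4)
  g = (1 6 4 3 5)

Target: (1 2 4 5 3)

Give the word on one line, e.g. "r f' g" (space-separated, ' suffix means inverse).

  after r': (1 2 6)(3 5 4)
  after g: (1 2 4 5 3)

r' g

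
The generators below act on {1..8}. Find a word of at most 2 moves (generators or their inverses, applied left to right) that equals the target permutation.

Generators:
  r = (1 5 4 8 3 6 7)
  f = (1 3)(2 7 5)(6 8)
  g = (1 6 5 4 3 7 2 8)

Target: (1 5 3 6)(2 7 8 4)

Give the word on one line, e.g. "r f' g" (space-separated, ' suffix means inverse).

r' f

  after r': (1 7 6 3 8 4 5)
  after f: (1 5 3 6)(2 7 8 4)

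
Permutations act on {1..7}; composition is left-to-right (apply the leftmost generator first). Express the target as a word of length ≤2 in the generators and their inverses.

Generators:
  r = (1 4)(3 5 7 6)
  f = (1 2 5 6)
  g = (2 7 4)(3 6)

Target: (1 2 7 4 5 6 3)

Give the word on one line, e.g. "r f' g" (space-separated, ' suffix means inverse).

g f

  after g: (2 7 4)(3 6)
  after f: (1 2 7 4 5 6 3)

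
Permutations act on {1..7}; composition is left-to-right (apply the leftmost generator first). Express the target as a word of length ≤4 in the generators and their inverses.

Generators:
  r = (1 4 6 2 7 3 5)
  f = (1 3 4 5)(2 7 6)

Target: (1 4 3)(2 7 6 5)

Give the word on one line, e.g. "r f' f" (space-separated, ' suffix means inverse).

  after f': (1 5 4 3)(2 6 7)
  after r: (3 4 5 6)
  after f': (1 5 7 2 6)
  after f': (1 4 3)(2 7 6 5)

f' r f' f'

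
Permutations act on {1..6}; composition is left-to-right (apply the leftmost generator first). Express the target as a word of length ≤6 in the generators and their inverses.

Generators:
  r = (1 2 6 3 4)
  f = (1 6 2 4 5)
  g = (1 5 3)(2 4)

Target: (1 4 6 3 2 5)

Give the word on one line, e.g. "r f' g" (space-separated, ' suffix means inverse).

  after g': (1 3 5)(2 4)
  after f': (1 3 4 6)
  after r': (1 6 4 2)
  after r': (1 2 4)(3 6)
  after f: (1 4 6 3 2 5)

g' f' r' r' f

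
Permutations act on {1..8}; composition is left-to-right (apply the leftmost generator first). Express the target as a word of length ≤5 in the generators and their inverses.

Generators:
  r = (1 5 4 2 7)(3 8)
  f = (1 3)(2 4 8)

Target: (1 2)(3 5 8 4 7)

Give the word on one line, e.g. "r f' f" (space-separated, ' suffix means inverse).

  after f': (1 3)(2 8 4)
  after r: (1 8 2 3 5 4 7)
  after f: (1 2)(3 5 8 4 7)

f' r f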